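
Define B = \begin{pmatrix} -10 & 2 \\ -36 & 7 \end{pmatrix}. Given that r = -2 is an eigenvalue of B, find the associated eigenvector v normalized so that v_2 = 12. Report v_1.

3

B + 2I = [[-8, 2], [-36, 9]].
Solving (B + 2I)v = 0 gives the eigenspace spanned by (3, 12).
With v_2 = 12, v = (3, 12), so v_1 = 3.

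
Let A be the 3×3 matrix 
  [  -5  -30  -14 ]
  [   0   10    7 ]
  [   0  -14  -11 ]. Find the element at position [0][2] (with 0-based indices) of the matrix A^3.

Characteristic polynomial: t^3 + 6t^2 - 7t - 60 = (t - 3)(t + 4)(t + 5), so the eigenvalues are -5, -4, 3.
t=-5: eigenvector (1, 0, 0).
t=3: eigenvector (2, -1, 1).
t=-4: eigenvector (2, -1, 2).
P = [[1, 2, 2], [0, -1, -1], [0, 1, 2]], D = diag(-5, 3, -4), P⁻¹ = [[1, 2, 0], [0, -2, -1], [0, 1, 1]].
A³ = P·diag(-125, 27, -64)·P⁻¹ = [[-125, -486, -182], [0, 118, 91], [0, -182, -155]].
The requested entry is -182.

-182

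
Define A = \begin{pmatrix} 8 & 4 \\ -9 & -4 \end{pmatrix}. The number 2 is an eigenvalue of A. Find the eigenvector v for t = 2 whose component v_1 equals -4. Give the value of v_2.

A − 2I = [[6, 4], [-9, -6]].
Solving (A − 2I)v = 0 gives the eigenspace spanned by (-4, 6).
With v_1 = -4, v = (-4, 6), so v_2 = 6.

6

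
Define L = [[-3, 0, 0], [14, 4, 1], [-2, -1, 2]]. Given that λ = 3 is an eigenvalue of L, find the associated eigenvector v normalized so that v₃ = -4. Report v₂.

L − 3I = [[-6, 0, 0], [14, 1, 1], [-2, -1, -1]].
Solving (L − 3I)v = 0 gives the eigenspace spanned by (0, 4, -4).
With v₃ = -4, v = (0, 4, -4), so v₂ = 4.

4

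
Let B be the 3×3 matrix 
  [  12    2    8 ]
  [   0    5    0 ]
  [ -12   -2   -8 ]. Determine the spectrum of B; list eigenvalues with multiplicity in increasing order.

0, 4, 5

Characteristic polynomial: p(μ) = μ^3 - 9μ^2 + 20μ = μ(μ - 5)(μ - 4).
Roots (with multiplicity): 0, 4, 5.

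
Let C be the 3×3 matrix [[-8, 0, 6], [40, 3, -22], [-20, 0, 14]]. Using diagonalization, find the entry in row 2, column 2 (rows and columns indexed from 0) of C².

Characteristic polynomial: r^3 - 9r^2 + 26r - 24 = (r - 4)(r - 3)(r - 2), so the eigenvalues are 2, 3, 4.
r=3: eigenvector (0, 1, 0).
r=4: eigenvector (1, -4, 2).
r=2: eigenvector (-3, 10, -5).
P = [[0, 1, -3], [1, -4, 10], [0, 2, -5]], D = diag(3, 4, 2), P⁻¹ = [[0, 1, 2], [-5, 0, 3], [-2, 0, 1]].
C² = P·diag(9, 16, 4)·P⁻¹ = [[-56, 0, 36], [240, 9, -134], [-120, 0, 76]].
The requested entry is 76.

76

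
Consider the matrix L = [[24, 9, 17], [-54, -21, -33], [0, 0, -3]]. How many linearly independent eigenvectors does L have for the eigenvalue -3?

L + 3I = [[27, 9, 17], [-54, -18, -33], [0, 0, 0]].
This matrix has rank 2, so its null space has dimension 3 − 2 = 1.

1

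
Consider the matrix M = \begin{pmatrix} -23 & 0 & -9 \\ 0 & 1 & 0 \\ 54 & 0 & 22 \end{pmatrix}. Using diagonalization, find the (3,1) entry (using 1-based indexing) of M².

Characteristic polynomial: r^3 - 21r + 20 = (r - 4)(r - 1)(r + 5), so the eigenvalues are -5, 1, 4.
r=-5: eigenvector (1, 0, -2).
r=1: eigenvector (0, 1, 0).
r=4: eigenvector (-1, 0, 3).
P = [[1, 0, -1], [0, 1, 0], [-2, 0, 3]], D = diag(-5, 1, 4), P⁻¹ = [[3, 0, 1], [0, 1, 0], [2, 0, 1]].
M² = P·diag(25, 1, 16)·P⁻¹ = [[43, 0, 9], [0, 1, 0], [-54, 0, -2]].
The requested entry is -54.

-54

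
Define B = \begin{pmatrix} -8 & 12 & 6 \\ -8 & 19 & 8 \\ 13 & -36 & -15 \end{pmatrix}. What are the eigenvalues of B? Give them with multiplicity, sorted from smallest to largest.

Characteristic polynomial: p(λ) = λ^3 + 4λ^2 - 11λ - 30 = (λ - 3)(λ + 2)(λ + 5).
Roots (with multiplicity): -5, -2, 3.

-5, -2, 3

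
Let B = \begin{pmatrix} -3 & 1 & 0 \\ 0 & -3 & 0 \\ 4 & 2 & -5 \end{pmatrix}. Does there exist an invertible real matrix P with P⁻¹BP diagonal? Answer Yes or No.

No

Characteristic polynomial: p(t) = t^3 + 11t^2 + 39t + 45 = (t + 3)^2(t + 5).
t = -3 has algebraic multiplicity 2; rank(B + 3I) = 2, so geometric multiplicity = 1.
Geometric multiplicity < algebraic multiplicity, so B is not diagonalizable.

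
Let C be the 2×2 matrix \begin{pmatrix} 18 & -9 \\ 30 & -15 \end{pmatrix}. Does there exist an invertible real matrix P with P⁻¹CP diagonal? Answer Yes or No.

Characteristic polynomial: p(s) = s^2 - 3s = s(s - 3).
All 2 eigenvalues are distinct, so C is diagonalizable.

Yes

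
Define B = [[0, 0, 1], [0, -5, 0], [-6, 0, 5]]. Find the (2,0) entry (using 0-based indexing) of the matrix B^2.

-30

Characteristic polynomial: λ^3 - 19λ + 30 = (λ - 3)(λ - 2)(λ + 5), so the eigenvalues are -5, 2, 3.
λ=2: eigenvector (-1, 0, -2).
λ=3: eigenvector (-1, 0, -3).
λ=-5: eigenvector (0, 1, 0).
P = [[-1, -1, 0], [0, 0, 1], [-2, -3, 0]], D = diag(2, 3, -5), P⁻¹ = [[-3, 0, 1], [2, 0, -1], [0, 1, 0]].
B² = P·diag(4, 9, 25)·P⁻¹ = [[-6, 0, 5], [0, 25, 0], [-30, 0, 19]].
The requested entry is -30.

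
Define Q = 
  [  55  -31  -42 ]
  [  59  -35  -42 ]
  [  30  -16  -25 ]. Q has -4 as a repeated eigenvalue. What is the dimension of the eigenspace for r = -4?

1

Q + 4I = [[59, -31, -42], [59, -31, -42], [30, -16, -21]].
This matrix has rank 2, so its null space has dimension 3 − 2 = 1.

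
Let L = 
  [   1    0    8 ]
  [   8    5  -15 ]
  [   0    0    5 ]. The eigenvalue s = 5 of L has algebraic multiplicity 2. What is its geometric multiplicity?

L − 5I = [[-4, 0, 8], [8, 0, -15], [0, 0, 0]].
This matrix has rank 2, so its null space has dimension 3 − 2 = 1.

1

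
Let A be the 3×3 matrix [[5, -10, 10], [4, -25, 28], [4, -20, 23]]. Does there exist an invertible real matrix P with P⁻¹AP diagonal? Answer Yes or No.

Yes

Characteristic polynomial: p(t) = t^3 - 3t^2 - 25t + 75 = (t - 5)(t - 3)(t + 5).
All 3 eigenvalues are distinct, so A is diagonalizable.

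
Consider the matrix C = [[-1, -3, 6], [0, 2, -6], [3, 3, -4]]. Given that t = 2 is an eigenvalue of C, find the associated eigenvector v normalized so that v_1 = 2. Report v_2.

-2

C − 2I = [[-3, -3, 6], [0, 0, -6], [3, 3, -6]].
Solving (C − 2I)v = 0 gives the eigenspace spanned by (2, -2, 0).
With v_1 = 2, v = (2, -2, 0), so v_2 = -2.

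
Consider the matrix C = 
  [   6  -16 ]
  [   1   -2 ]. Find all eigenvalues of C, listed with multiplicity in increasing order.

Characteristic polynomial: p(μ) = μ^2 - 4μ + 4 = (μ - 2)^2.
Roots (with multiplicity): 2, 2.

2, 2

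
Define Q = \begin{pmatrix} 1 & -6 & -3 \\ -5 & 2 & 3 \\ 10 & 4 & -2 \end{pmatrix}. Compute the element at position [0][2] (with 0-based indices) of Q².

Characteristic polynomial: s^3 - s^2 - 16s + 16 = (s - 4)(s - 1)(s + 4), so the eigenvalues are -4, 1, 4.
s=1: eigenvector (1, -1, 2).
s=4: eigenvector (-1, 1, -1).
s=-4: eigenvector (0, -1, 2).
P = [[1, -1, 0], [-1, 1, -1], [2, -1, 2]], D = diag(1, 4, -4), P⁻¹ = [[1, 2, 1], [0, 2, 1], [-1, -1, 0]].
Q² = P·diag(1, 16, 16)·P⁻¹ = [[1, -30, -15], [15, 46, 15], [-30, -60, -14]].
The requested entry is -15.

-15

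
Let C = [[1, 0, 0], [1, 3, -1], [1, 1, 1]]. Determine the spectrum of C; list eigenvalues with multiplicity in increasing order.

1, 2, 2

Characteristic polynomial: p(μ) = μ^3 - 5μ^2 + 8μ - 4 = (μ - 2)^2(μ - 1).
Roots (with multiplicity): 1, 2, 2.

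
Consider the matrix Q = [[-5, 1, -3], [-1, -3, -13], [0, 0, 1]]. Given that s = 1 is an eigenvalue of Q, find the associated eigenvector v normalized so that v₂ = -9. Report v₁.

Q − 1I = [[-6, 1, -3], [-1, -4, -13], [0, 0, 0]].
Solving (Q − 1I)v = 0 gives the eigenspace spanned by (-3, -9, 3).
With v₂ = -9, v = (-3, -9, 3), so v₁ = -3.

-3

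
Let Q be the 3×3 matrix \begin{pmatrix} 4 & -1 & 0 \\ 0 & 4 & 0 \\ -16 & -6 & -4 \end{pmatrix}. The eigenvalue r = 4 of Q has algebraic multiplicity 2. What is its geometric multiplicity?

Q − 4I = [[0, -1, 0], [0, 0, 0], [-16, -6, -8]].
This matrix has rank 2, so its null space has dimension 3 − 2 = 1.

1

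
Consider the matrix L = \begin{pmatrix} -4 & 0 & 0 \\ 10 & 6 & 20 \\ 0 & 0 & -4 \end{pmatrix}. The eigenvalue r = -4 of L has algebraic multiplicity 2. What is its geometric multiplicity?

L + 4I = [[0, 0, 0], [10, 10, 20], [0, 0, 0]].
This matrix has rank 1, so its null space has dimension 3 − 1 = 2.

2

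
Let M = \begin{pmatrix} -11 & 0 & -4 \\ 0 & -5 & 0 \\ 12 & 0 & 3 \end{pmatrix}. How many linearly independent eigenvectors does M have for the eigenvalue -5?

M + 5I = [[-6, 0, -4], [0, 0, 0], [12, 0, 8]].
This matrix has rank 1, so its null space has dimension 3 − 1 = 2.

2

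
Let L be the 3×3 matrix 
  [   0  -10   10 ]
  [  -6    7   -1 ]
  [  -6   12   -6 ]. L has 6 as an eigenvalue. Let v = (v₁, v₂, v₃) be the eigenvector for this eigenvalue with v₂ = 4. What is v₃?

L − 6I = [[-6, -10, 10], [-6, 1, -1], [-6, 12, -12]].
Solving (L − 6I)v = 0 gives the eigenspace spanned by (0, 4, 4).
With v₂ = 4, v = (0, 4, 4), so v₃ = 4.

4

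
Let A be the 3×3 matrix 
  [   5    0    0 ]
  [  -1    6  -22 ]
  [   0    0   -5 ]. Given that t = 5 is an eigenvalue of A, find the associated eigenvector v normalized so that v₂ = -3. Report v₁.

-3

A − 5I = [[0, 0, 0], [-1, 1, -22], [0, 0, -10]].
Solving (A − 5I)v = 0 gives the eigenspace spanned by (-3, -3, 0).
With v₂ = -3, v = (-3, -3, 0), so v₁ = -3.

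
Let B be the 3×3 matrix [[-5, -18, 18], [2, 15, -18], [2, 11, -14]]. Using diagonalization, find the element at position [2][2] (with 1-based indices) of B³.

Characteristic polynomial: μ^3 + 4μ^2 - 17μ - 60 = (μ - 4)(μ + 3)(μ + 5), so the eigenvalues are -5, -3, 4.
μ=-5: eigenvector (1, -1, -1).
μ=-3: eigenvector (0, 1, 1).
μ=4: eigenvector (2, -2, -1).
P = [[1, 0, 2], [-1, 1, -2], [-1, 1, -1]], D = diag(-5, -3, 4), P⁻¹ = [[1, 2, -2], [1, 1, 0], [0, -1, 1]].
B³ = P·diag(-125, -27, 64)·P⁻¹ = [[-125, -378, 378], [98, 351, -378], [98, 287, -314]].
The requested entry is 351.

351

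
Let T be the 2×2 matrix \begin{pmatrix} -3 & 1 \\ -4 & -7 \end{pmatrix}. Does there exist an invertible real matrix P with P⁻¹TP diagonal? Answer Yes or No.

Characteristic polynomial: p(r) = r^2 + 10r + 25 = (r + 5)^2.
r = -5 has algebraic multiplicity 2; rank(T + 5I) = 1, so geometric multiplicity = 1.
Geometric multiplicity < algebraic multiplicity, so T is not diagonalizable.

No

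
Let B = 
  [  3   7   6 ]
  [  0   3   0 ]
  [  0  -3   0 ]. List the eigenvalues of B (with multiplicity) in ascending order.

0, 3, 3

Characteristic polynomial: p(λ) = λ^3 - 6λ^2 + 9λ = λ(λ - 3)^2.
Roots (with multiplicity): 0, 3, 3.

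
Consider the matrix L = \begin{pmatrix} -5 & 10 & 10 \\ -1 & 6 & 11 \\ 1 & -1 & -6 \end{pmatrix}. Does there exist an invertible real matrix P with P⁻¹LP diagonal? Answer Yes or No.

Characteristic polynomial: p(μ) = μ^3 + 5μ^2 - 25μ - 125 = (μ - 5)(μ + 5)^2.
μ = -5 has algebraic multiplicity 2; rank(L + 5I) = 2, so geometric multiplicity = 1.
Geometric multiplicity < algebraic multiplicity, so L is not diagonalizable.

No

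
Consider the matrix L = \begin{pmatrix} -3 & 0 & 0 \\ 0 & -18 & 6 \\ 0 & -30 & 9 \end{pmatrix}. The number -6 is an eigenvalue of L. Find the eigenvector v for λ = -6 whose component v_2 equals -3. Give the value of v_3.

-6

L + 6I = [[3, 0, 0], [0, -12, 6], [0, -30, 15]].
Solving (L + 6I)v = 0 gives the eigenspace spanned by (0, -3, -6).
With v_2 = -3, v = (0, -3, -6), so v_3 = -6.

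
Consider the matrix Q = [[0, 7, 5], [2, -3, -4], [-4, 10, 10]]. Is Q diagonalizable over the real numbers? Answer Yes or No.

No

Characteristic polynomial: p(t) = t^3 - 7t^2 + 16t - 12 = (t - 3)(t - 2)^2.
t = 2 has algebraic multiplicity 2; rank(Q − 2I) = 2, so geometric multiplicity = 1.
Geometric multiplicity < algebraic multiplicity, so Q is not diagonalizable.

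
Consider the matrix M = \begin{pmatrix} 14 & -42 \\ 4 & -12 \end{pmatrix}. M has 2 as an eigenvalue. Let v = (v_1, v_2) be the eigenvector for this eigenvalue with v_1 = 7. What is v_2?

2

M − 2I = [[12, -42], [4, -14]].
Solving (M − 2I)v = 0 gives the eigenspace spanned by (7, 2).
With v_1 = 7, v = (7, 2), so v_2 = 2.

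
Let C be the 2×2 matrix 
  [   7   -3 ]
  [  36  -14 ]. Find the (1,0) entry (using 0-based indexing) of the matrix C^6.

-186732

Characteristic polynomial: s^2 + 7s + 10 = (s + 2)(s + 5), so the eigenvalues are -5, -2.
s=-5: eigenvector (1, 4).
s=-2: eigenvector (1, 3).
P = [[1, 1], [4, 3]], D = diag(-5, -2), P⁻¹ = [[-3, 1], [4, -1]].
C⁶ = P·diag(15625, 64)·P⁻¹ = [[-46619, 15561], [-186732, 62308]].
The requested entry is -186732.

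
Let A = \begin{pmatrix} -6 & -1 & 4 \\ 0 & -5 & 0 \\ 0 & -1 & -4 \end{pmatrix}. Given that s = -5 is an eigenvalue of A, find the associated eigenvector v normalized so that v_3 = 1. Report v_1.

A + 5I = [[-1, -1, 4], [0, 0, 0], [0, -1, 1]].
Solving (A + 5I)v = 0 gives the eigenspace spanned by (3, 1, 1).
With v_3 = 1, v = (3, 1, 1), so v_1 = 3.

3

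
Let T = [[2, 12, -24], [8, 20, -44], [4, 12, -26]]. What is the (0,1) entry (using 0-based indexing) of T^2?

-24

Characteristic polynomial: μ^3 + 4μ^2 - 4μ - 16 = (μ - 2)(μ + 2)(μ + 4), so the eigenvalues are -4, -2, 2.
μ=2: eigenvector (1, 2, 1).
μ=-2: eigenvector (0, 2, 1).
μ=-4: eigenvector (-2, -3, -2).
P = [[1, 0, -2], [2, 2, -3], [1, 1, -2]], D = diag(2, -2, -4), P⁻¹ = [[1, 2, -4], [-1, 0, 1], [0, 1, -2]].
T² = P·diag(4, 4, 16)·P⁻¹ = [[4, -24, 48], [0, -32, 72], [0, -24, 52]].
The requested entry is -24.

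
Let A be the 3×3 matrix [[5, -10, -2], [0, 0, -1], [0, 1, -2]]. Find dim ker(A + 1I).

1

A + 1I = [[6, -10, -2], [0, 1, -1], [0, 1, -1]].
This matrix has rank 2, so its null space has dimension 3 − 2 = 1.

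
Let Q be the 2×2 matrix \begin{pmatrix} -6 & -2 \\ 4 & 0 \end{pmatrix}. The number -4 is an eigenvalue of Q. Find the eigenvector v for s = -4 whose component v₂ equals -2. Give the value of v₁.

2

Q + 4I = [[-2, -2], [4, 4]].
Solving (Q + 4I)v = 0 gives the eigenspace spanned by (2, -2).
With v₂ = -2, v = (2, -2), so v₁ = 2.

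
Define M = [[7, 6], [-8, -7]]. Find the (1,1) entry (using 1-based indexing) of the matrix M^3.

7

Characteristic polynomial: r^2 - 1 = (r - 1)(r + 1), so the eigenvalues are -1, 1.
r=-1: eigenvector (-3, 4).
r=1: eigenvector (1, -1).
P = [[-3, 1], [4, -1]], D = diag(-1, 1), P⁻¹ = [[1, 1], [4, 3]].
M³ = P·diag(-1, 1)·P⁻¹ = [[7, 6], [-8, -7]].
The requested entry is 7.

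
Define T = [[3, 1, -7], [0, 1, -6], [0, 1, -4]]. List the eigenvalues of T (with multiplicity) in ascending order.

-2, -1, 3

Characteristic polynomial: p(s) = s^3 - 7s - 6 = (s - 3)(s + 1)(s + 2).
Roots (with multiplicity): -2, -1, 3.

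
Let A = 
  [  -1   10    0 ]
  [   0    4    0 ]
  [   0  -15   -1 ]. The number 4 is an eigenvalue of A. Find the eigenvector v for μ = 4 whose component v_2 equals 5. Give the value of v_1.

A − 4I = [[-5, 10, 0], [0, 0, 0], [0, -15, -5]].
Solving (A − 4I)v = 0 gives the eigenspace spanned by (10, 5, -15).
With v_2 = 5, v = (10, 5, -15), so v_1 = 10.

10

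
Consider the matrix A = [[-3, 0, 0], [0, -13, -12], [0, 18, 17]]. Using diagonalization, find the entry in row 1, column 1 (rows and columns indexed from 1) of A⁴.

81

Characteristic polynomial: t^3 - t^2 - 17t - 15 = (t - 5)(t + 1)(t + 3), so the eigenvalues are -3, -1, 5.
t=5: eigenvector (0, -2, 3).
t=-1: eigenvector (0, 1, -1).
t=-3: eigenvector (1, 0, 0).
P = [[0, 0, 1], [-2, 1, 0], [3, -1, 0]], D = diag(5, -1, -3), P⁻¹ = [[0, 1, 1], [0, 3, 2], [1, 0, 0]].
A⁴ = P·diag(625, 1, 81)·P⁻¹ = [[81, 0, 0], [0, -1247, -1248], [0, 1872, 1873]].
The requested entry is 81.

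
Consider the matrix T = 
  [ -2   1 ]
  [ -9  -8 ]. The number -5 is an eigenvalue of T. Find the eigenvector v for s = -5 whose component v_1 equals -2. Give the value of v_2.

T + 5I = [[3, 1], [-9, -3]].
Solving (T + 5I)v = 0 gives the eigenspace spanned by (-2, 6).
With v_1 = -2, v = (-2, 6), so v_2 = 6.

6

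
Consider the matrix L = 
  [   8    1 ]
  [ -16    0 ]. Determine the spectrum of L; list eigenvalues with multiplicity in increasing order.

Characteristic polynomial: p(μ) = μ^2 - 8μ + 16 = (μ - 4)^2.
Roots (with multiplicity): 4, 4.

4, 4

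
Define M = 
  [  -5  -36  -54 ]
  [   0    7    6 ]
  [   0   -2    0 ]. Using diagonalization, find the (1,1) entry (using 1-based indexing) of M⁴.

625

Characteristic polynomial: μ^3 - 2μ^2 - 23μ + 60 = (μ - 4)(μ - 3)(μ + 5), so the eigenvalues are -5, 3, 4.
μ=4: eigenvector (2, -2, 1).
μ=3: eigenvector (0, -3, 2).
μ=-5: eigenvector (1, 0, 0).
P = [[2, 0, 1], [-2, -3, 0], [1, 2, 0]], D = diag(4, 3, -5), P⁻¹ = [[0, -2, -3], [0, 1, 2], [1, 4, 6]].
M⁴ = P·diag(256, 81, 625)·P⁻¹ = [[625, 1476, 2214], [0, 781, 1050], [0, -350, -444]].
The requested entry is 625.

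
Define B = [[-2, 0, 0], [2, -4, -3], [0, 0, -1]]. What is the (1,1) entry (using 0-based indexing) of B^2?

Characteristic polynomial: μ^3 + 7μ^2 + 14μ + 8 = (μ + 1)(μ + 2)(μ + 4), so the eigenvalues are -4, -2, -1.
μ=-4: eigenvector (0, 1, 0).
μ=-2: eigenvector (1, 1, 0).
μ=-1: eigenvector (0, -1, 1).
P = [[0, 1, 0], [1, 1, -1], [0, 0, 1]], D = diag(-4, -2, -1), P⁻¹ = [[-1, 1, 1], [1, 0, 0], [0, 0, 1]].
B² = P·diag(16, 4, 1)·P⁻¹ = [[4, 0, 0], [-12, 16, 15], [0, 0, 1]].
The requested entry is 16.

16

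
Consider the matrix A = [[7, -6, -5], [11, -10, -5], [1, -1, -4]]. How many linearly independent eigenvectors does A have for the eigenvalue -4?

1

A + 4I = [[11, -6, -5], [11, -6, -5], [1, -1, 0]].
This matrix has rank 2, so its null space has dimension 3 − 2 = 1.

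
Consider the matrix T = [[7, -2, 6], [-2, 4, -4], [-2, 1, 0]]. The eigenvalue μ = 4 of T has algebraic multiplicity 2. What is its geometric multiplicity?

1

T − 4I = [[3, -2, 6], [-2, 0, -4], [-2, 1, -4]].
This matrix has rank 2, so its null space has dimension 3 − 2 = 1.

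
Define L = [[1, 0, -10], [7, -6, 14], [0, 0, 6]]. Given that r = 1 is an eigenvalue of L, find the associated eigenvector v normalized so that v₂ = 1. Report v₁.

1

L − 1I = [[0, 0, -10], [7, -7, 14], [0, 0, 5]].
Solving (L − 1I)v = 0 gives the eigenspace spanned by (1, 1, 0).
With v₂ = 1, v = (1, 1, 0), so v₁ = 1.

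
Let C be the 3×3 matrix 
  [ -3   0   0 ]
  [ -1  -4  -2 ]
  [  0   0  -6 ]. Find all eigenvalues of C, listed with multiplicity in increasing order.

-6, -4, -3

Characteristic polynomial: p(s) = s^3 + 13s^2 + 54s + 72 = (s + 3)(s + 4)(s + 6).
Roots (with multiplicity): -6, -4, -3.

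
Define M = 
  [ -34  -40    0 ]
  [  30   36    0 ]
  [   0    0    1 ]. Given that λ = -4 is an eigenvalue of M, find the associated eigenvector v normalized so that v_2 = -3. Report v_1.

4

M + 4I = [[-30, -40, 0], [30, 40, 0], [0, 0, 5]].
Solving (M + 4I)v = 0 gives the eigenspace spanned by (4, -3, 0).
With v_2 = -3, v = (4, -3, 0), so v_1 = 4.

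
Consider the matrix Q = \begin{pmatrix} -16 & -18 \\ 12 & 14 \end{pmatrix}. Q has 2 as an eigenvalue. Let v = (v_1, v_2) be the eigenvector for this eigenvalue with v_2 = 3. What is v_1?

-3

Q − 2I = [[-18, -18], [12, 12]].
Solving (Q − 2I)v = 0 gives the eigenspace spanned by (-3, 3).
With v_2 = 3, v = (-3, 3), so v_1 = -3.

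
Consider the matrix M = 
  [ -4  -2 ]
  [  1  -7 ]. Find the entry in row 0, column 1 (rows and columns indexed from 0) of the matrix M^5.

Characteristic polynomial: s^2 + 11s + 30 = (s + 5)(s + 6), so the eigenvalues are -6, -5.
s=-6: eigenvector (1, 1).
s=-5: eigenvector (-2, -1).
P = [[1, -2], [1, -1]], D = diag(-6, -5), P⁻¹ = [[-1, 2], [-1, 1]].
M⁵ = P·diag(-7776, -3125)·P⁻¹ = [[1526, -9302], [4651, -12427]].
The requested entry is -9302.

-9302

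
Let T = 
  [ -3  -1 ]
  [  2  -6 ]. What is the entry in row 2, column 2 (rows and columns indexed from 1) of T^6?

Characteristic polynomial: r^2 + 9r + 20 = (r + 4)(r + 5), so the eigenvalues are -5, -4.
r=-5: eigenvector (-1, -2).
r=-4: eigenvector (1, 1).
P = [[-1, 1], [-2, 1]], D = diag(-5, -4), P⁻¹ = [[1, -1], [2, -1]].
T⁶ = P·diag(15625, 4096)·P⁻¹ = [[-7433, 11529], [-23058, 27154]].
The requested entry is 27154.

27154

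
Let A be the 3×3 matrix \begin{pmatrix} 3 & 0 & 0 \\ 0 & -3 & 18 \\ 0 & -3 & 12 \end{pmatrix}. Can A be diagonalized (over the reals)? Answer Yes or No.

Characteristic polynomial: p(λ) = λ^3 - 12λ^2 + 45λ - 54 = (λ - 6)(λ - 3)^2.
λ = 3 has algebraic multiplicity 2; rank(A − 3I) = 1, so geometric multiplicity = 2.
Every eigenvalue has geometric = algebraic multiplicity, so A is diagonalizable.

Yes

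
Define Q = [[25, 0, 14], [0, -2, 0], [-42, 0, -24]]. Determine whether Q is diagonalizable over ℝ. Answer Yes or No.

Yes

Characteristic polynomial: p(r) = r^3 + r^2 - 14r - 24 = (r - 4)(r + 2)(r + 3).
All 3 eigenvalues are distinct, so Q is diagonalizable.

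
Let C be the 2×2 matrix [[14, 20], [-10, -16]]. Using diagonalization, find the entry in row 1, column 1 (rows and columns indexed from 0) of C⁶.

Characteristic polynomial: r^2 + 2r - 24 = (r - 4)(r + 6), so the eigenvalues are -6, 4.
r=-6: eigenvector (1, -1).
r=4: eigenvector (2, -1).
P = [[1, 2], [-1, -1]], D = diag(-6, 4), P⁻¹ = [[-1, -2], [1, 1]].
C⁶ = P·diag(46656, 4096)·P⁻¹ = [[-38464, -85120], [42560, 89216]].
The requested entry is 89216.

89216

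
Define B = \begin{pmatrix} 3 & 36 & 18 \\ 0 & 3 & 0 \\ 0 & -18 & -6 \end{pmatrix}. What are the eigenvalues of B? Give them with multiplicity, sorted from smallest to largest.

Characteristic polynomial: p(μ) = μ^3 - 27μ + 54 = (μ - 3)^2(μ + 6).
Roots (with multiplicity): -6, 3, 3.

-6, 3, 3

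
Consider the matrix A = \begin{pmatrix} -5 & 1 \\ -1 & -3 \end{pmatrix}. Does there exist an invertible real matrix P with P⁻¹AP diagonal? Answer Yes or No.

Characteristic polynomial: p(t) = t^2 + 8t + 16 = (t + 4)^2.
t = -4 has algebraic multiplicity 2; rank(A + 4I) = 1, so geometric multiplicity = 1.
Geometric multiplicity < algebraic multiplicity, so A is not diagonalizable.

No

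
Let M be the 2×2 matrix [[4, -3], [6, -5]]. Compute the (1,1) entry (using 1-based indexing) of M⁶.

-62

Characteristic polynomial: λ^2 + λ - 2 = (λ - 1)(λ + 2), so the eigenvalues are -2, 1.
λ=-2: eigenvector (-1, -2).
λ=1: eigenvector (1, 1).
P = [[-1, 1], [-2, 1]], D = diag(-2, 1), P⁻¹ = [[1, -1], [2, -1]].
M⁶ = P·diag(64, 1)·P⁻¹ = [[-62, 63], [-126, 127]].
The requested entry is -62.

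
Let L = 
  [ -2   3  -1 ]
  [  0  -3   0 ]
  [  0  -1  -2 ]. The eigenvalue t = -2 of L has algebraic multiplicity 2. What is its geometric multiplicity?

L + 2I = [[0, 3, -1], [0, -1, 0], [0, -1, 0]].
This matrix has rank 2, so its null space has dimension 3 − 2 = 1.

1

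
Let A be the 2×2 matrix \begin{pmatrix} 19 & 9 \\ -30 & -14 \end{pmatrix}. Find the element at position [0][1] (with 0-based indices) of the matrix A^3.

189

Characteristic polynomial: t^2 - 5t + 4 = (t - 4)(t - 1), so the eigenvalues are 1, 4.
t=1: eigenvector (1, -2).
t=4: eigenvector (3, -5).
P = [[1, 3], [-2, -5]], D = diag(1, 4), P⁻¹ = [[-5, -3], [2, 1]].
A³ = P·diag(1, 64)·P⁻¹ = [[379, 189], [-630, -314]].
The requested entry is 189.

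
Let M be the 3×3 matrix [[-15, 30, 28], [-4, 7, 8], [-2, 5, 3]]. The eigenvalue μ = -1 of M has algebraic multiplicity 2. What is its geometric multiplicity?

M + 1I = [[-14, 30, 28], [-4, 8, 8], [-2, 5, 4]].
This matrix has rank 2, so its null space has dimension 3 − 2 = 1.

1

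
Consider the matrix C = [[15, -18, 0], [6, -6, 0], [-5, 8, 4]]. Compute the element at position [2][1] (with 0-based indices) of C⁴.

3470

Characteristic polynomial: μ^3 - 13μ^2 + 54μ - 72 = (μ - 6)(μ - 4)(μ - 3), so the eigenvalues are 3, 4, 6.
μ=4: eigenvector (0, 0, 1).
μ=6: eigenvector (2, 1, -1).
μ=3: eigenvector (-3, -2, 1).
P = [[0, 2, -3], [0, 1, -2], [1, -1, 1]], D = diag(4, 6, 3), P⁻¹ = [[1, -1, 1], [2, -3, 0], [1, -2, 0]].
C⁴ = P·diag(256, 1296, 81)·P⁻¹ = [[4941, -7290, 0], [2430, -3564, 0], [-2255, 3470, 256]].
The requested entry is 3470.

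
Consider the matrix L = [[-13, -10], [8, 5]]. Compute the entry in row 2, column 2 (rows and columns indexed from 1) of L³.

Characteristic polynomial: μ^2 + 8μ + 15 = (μ + 3)(μ + 5), so the eigenvalues are -5, -3.
μ=-5: eigenvector (5, -4).
μ=-3: eigenvector (-1, 1).
P = [[5, -1], [-4, 1]], D = diag(-5, -3), P⁻¹ = [[1, 1], [4, 5]].
L³ = P·diag(-125, -27)·P⁻¹ = [[-517, -490], [392, 365]].
The requested entry is 365.

365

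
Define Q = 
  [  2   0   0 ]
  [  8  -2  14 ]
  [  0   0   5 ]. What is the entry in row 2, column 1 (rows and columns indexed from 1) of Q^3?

Characteristic polynomial: r^3 - 5r^2 - 4r + 20 = (r - 5)(r - 2)(r + 2), so the eigenvalues are -2, 2, 5.
r=5: eigenvector (0, 2, 1).
r=-2: eigenvector (0, 1, 0).
r=2: eigenvector (1, 2, 0).
P = [[0, 0, 1], [2, 1, 2], [1, 0, 0]], D = diag(5, -2, 2), P⁻¹ = [[0, 0, 1], [-2, 1, -2], [1, 0, 0]].
Q³ = P·diag(125, -8, 8)·P⁻¹ = [[8, 0, 0], [32, -8, 266], [0, 0, 125]].
The requested entry is 32.

32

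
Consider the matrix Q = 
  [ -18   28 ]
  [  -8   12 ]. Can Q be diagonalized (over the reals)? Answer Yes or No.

Characteristic polynomial: p(s) = s^2 + 6s + 8 = (s + 2)(s + 4).
All 2 eigenvalues are distinct, so Q is diagonalizable.

Yes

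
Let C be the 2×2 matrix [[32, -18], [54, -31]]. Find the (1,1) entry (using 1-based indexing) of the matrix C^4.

Characteristic polynomial: s^2 - s - 20 = (s - 5)(s + 4), so the eigenvalues are -4, 5.
s=-4: eigenvector (1, 2).
s=5: eigenvector (-2, -3).
P = [[1, -2], [2, -3]], D = diag(-4, 5), P⁻¹ = [[-3, 2], [-2, 1]].
C⁴ = P·diag(256, 625)·P⁻¹ = [[1732, -738], [2214, -851]].
The requested entry is 1732.

1732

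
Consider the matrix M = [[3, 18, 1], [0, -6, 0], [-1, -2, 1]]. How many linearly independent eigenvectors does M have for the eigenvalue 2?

1

M − 2I = [[1, 18, 1], [0, -8, 0], [-1, -2, -1]].
This matrix has rank 2, so its null space has dimension 3 − 2 = 1.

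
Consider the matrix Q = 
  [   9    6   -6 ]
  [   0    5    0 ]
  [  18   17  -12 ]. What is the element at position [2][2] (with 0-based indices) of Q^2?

36

Characteristic polynomial: λ^3 - 2λ^2 - 15λ = λ(λ - 5)(λ + 3), so the eigenvalues are -3, 0, 5.
λ=-3: eigenvector (1, 0, 2).
λ=0: eigenvector (-2, 0, -3).
λ=5: eigenvector (0, 1, 1).
P = [[1, -2, 0], [0, 0, 1], [2, -3, 1]], D = diag(-3, 0, 5), P⁻¹ = [[-3, -2, 2], [-2, -1, 1], [0, 1, 0]].
Q² = P·diag(9, 0, 25)·P⁻¹ = [[-27, -18, 18], [0, 25, 0], [-54, -11, 36]].
The requested entry is 36.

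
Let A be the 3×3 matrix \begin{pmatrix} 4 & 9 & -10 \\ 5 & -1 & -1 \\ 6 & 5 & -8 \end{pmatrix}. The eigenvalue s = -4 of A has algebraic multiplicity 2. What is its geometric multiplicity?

A + 4I = [[8, 9, -10], [5, 3, -1], [6, 5, -4]].
This matrix has rank 2, so its null space has dimension 3 − 2 = 1.

1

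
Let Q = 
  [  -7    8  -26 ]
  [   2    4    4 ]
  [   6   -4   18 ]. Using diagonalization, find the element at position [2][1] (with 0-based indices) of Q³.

-304

Characteristic polynomial: λ^3 - 15λ^2 + 74λ - 120 = (λ - 6)(λ - 5)(λ - 4), so the eigenvalues are 4, 5, 6.
λ=5: eigenvector (-3, 2, 2).
λ=4: eigenvector (-4, 1, 2).
λ=6: eigenvector (-2, 0, 1).
P = [[-3, -4, -2], [2, 1, 0], [2, 2, 1]], D = diag(5, 4, 6), P⁻¹ = [[1, 0, 2], [-2, 1, -4], [2, -2, 5]].
Q³ = P·diag(125, 64, 216)·P⁻¹ = [[-727, 608, -1886], [122, 64, 244], [426, -304, 1068]].
The requested entry is -304.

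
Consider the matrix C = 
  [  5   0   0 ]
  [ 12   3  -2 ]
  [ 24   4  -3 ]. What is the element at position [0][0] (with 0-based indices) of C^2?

Characteristic polynomial: r^3 - 5r^2 - r + 5 = (r - 5)(r - 1)(r + 1), so the eigenvalues are -1, 1, 5.
r=5: eigenvector (1, 2, 4).
r=1: eigenvector (0, -1, -1).
r=-1: eigenvector (0, 1, 2).
P = [[1, 0, 0], [2, -1, 1], [4, -1, 2]], D = diag(5, 1, -1), P⁻¹ = [[1, 0, 0], [0, -2, 1], [-2, -1, 1]].
C² = P·diag(25, 1, 1)·P⁻¹ = [[25, 0, 0], [48, 1, 0], [96, 0, 1]].
The requested entry is 25.

25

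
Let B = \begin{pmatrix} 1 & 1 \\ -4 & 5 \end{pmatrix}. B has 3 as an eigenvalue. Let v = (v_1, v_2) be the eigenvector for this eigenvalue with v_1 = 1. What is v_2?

2

B − 3I = [[-2, 1], [-4, 2]].
Solving (B − 3I)v = 0 gives the eigenspace spanned by (1, 2).
With v_1 = 1, v = (1, 2), so v_2 = 2.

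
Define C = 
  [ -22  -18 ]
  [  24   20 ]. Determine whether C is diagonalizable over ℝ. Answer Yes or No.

Characteristic polynomial: p(r) = r^2 + 2r - 8 = (r - 2)(r + 4).
All 2 eigenvalues are distinct, so C is diagonalizable.

Yes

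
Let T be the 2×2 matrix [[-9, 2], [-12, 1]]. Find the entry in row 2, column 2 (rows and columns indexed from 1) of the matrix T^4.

Characteristic polynomial: s^2 + 8s + 15 = (s + 3)(s + 5), so the eigenvalues are -5, -3.
s=-3: eigenvector (1, 3).
s=-5: eigenvector (-1, -2).
P = [[1, -1], [3, -2]], D = diag(-3, -5), P⁻¹ = [[-2, 1], [-3, 1]].
T⁴ = P·diag(81, 625)·P⁻¹ = [[1713, -544], [3264, -1007]].
The requested entry is -1007.

-1007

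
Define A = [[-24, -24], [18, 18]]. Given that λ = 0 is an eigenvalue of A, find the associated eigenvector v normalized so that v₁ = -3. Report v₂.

3

A = [[-24, -24], [18, 18]].
Solving (A)v = 0 gives the eigenspace spanned by (-3, 3).
With v₁ = -3, v = (-3, 3), so v₂ = 3.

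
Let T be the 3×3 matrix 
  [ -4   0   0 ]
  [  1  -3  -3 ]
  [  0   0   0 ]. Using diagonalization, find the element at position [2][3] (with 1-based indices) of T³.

-27

Characteristic polynomial: λ^3 + 7λ^2 + 12λ = λ(λ + 3)(λ + 4), so the eigenvalues are -4, -3, 0.
λ=-4: eigenvector (1, -1, 0).
λ=-3: eigenvector (0, 1, 0).
λ=0: eigenvector (0, -1, 1).
P = [[1, 0, 0], [-1, 1, -1], [0, 0, 1]], D = diag(-4, -3, 0), P⁻¹ = [[1, 0, 0], [1, 1, 1], [0, 0, 1]].
T³ = P·diag(-64, -27, 0)·P⁻¹ = [[-64, 0, 0], [37, -27, -27], [0, 0, 0]].
The requested entry is -27.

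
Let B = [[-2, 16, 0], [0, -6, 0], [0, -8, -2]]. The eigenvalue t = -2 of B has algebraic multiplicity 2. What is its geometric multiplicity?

2

B + 2I = [[0, 16, 0], [0, -4, 0], [0, -8, 0]].
This matrix has rank 1, so its null space has dimension 3 − 1 = 2.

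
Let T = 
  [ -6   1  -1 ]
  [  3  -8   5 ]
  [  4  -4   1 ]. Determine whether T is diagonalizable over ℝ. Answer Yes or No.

Characteristic polynomial: p(s) = s^3 + 13s^2 + 55s + 75 = (s + 3)(s + 5)^2.
s = -5 has algebraic multiplicity 2; rank(T + 5I) = 2, so geometric multiplicity = 1.
Geometric multiplicity < algebraic multiplicity, so T is not diagonalizable.

No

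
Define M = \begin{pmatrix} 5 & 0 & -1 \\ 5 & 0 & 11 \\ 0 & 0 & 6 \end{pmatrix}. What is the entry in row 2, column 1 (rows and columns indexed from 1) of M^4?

625

Characteristic polynomial: r^3 - 11r^2 + 30r = r(r - 6)(r - 5), so the eigenvalues are 0, 5, 6.
r=5: eigenvector (1, 1, 0).
r=0: eigenvector (0, 1, 0).
r=6: eigenvector (-1, 1, 1).
P = [[1, 0, -1], [1, 1, 1], [0, 0, 1]], D = diag(5, 0, 6), P⁻¹ = [[1, 0, 1], [-1, 1, -2], [0, 0, 1]].
M⁴ = P·diag(625, 0, 1296)·P⁻¹ = [[625, 0, -671], [625, 0, 1921], [0, 0, 1296]].
The requested entry is 625.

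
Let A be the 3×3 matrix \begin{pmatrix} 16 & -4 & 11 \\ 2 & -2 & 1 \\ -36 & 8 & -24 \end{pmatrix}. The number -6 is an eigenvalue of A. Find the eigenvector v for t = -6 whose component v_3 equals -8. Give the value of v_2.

A + 6I = [[22, -4, 11], [2, 4, 1], [-36, 8, -18]].
Solving (A + 6I)v = 0 gives the eigenspace spanned by (4, 0, -8).
With v_3 = -8, v = (4, 0, -8), so v_2 = 0.

0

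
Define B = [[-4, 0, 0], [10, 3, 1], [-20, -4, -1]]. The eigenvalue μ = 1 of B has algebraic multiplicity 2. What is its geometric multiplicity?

1

B − 1I = [[-5, 0, 0], [10, 2, 1], [-20, -4, -2]].
This matrix has rank 2, so its null space has dimension 3 − 2 = 1.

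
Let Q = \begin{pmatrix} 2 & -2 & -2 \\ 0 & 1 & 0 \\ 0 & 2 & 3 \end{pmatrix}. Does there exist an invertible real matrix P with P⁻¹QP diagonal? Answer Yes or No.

Yes

Characteristic polynomial: p(s) = s^3 - 6s^2 + 11s - 6 = (s - 3)(s - 2)(s - 1).
All 3 eigenvalues are distinct, so Q is diagonalizable.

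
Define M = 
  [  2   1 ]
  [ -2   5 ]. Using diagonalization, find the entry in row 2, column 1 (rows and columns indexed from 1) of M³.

-74

Characteristic polynomial: r^2 - 7r + 12 = (r - 4)(r - 3), so the eigenvalues are 3, 4.
r=3: eigenvector (1, 1).
r=4: eigenvector (-1, -2).
P = [[1, -1], [1, -2]], D = diag(3, 4), P⁻¹ = [[2, -1], [1, -1]].
M³ = P·diag(27, 64)·P⁻¹ = [[-10, 37], [-74, 101]].
The requested entry is -74.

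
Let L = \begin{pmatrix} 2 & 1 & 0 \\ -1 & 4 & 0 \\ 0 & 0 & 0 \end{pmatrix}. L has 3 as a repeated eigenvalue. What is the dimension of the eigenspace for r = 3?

1

L − 3I = [[-1, 1, 0], [-1, 1, 0], [0, 0, -3]].
This matrix has rank 2, so its null space has dimension 3 − 2 = 1.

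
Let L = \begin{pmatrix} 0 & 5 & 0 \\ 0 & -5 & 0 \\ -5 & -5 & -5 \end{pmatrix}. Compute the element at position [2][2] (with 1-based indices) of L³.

Characteristic polynomial: r^3 + 10r^2 + 25r = r(r + 5)^2, so the eigenvalues are -5, -5, 0.
r=-5: eigenvector (-1, 1, 1).
r=-5: eigenvector (0, 0, 1).
r=0: eigenvector (-1, 0, 1).
P = [[-1, 0, -1], [1, 0, 0], [1, 1, 1]], D = diag(-5, -5, 0), P⁻¹ = [[0, 1, 0], [1, 0, 1], [-1, -1, 0]].
L³ = P·diag(-125, -125, 0)·P⁻¹ = [[0, 125, 0], [0, -125, 0], [-125, -125, -125]].
The requested entry is -125.

-125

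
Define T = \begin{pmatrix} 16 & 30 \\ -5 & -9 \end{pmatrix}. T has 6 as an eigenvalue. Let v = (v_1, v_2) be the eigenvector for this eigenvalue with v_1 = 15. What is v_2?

T − 6I = [[10, 30], [-5, -15]].
Solving (T − 6I)v = 0 gives the eigenspace spanned by (15, -5).
With v_1 = 15, v = (15, -5), so v_2 = -5.

-5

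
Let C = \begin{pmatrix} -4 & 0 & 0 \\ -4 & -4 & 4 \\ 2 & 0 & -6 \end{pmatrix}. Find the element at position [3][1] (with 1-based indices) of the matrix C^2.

Characteristic polynomial: s^3 + 14s^2 + 64s + 96 = (s + 4)^2(s + 6), so the eigenvalues are -6, -4, -4.
s=-4: eigenvector (1, -2, 1).
s=-4: eigenvector (0, 1, 0).
s=-6: eigenvector (0, -2, 1).
P = [[1, 0, 0], [-2, 1, -2], [1, 0, 1]], D = diag(-4, -4, -6), P⁻¹ = [[1, 0, 0], [0, 1, 2], [-1, 0, 1]].
C² = P·diag(16, 16, 36)·P⁻¹ = [[16, 0, 0], [40, 16, -40], [-20, 0, 36]].
The requested entry is -20.

-20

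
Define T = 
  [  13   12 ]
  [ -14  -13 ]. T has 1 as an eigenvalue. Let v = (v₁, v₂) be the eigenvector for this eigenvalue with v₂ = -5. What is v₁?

5

T − 1I = [[12, 12], [-14, -14]].
Solving (T − 1I)v = 0 gives the eigenspace spanned by (5, -5).
With v₂ = -5, v = (5, -5), so v₁ = 5.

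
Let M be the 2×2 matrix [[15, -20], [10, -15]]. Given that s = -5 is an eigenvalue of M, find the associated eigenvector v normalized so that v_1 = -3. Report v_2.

M + 5I = [[20, -20], [10, -10]].
Solving (M + 5I)v = 0 gives the eigenspace spanned by (-3, -3).
With v_1 = -3, v = (-3, -3), so v_2 = -3.

-3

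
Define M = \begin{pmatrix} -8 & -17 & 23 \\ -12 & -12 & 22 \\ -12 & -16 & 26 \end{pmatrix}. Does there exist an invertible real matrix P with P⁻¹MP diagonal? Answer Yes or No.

Characteristic polynomial: p(s) = s^3 - 6s^2 + 32 = (s - 4)^2(s + 2).
s = 4 has algebraic multiplicity 2; rank(M − 4I) = 2, so geometric multiplicity = 1.
Geometric multiplicity < algebraic multiplicity, so M is not diagonalizable.

No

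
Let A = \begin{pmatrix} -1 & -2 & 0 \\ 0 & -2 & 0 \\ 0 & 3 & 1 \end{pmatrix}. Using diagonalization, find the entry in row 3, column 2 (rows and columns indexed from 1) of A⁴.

-15

Characteristic polynomial: μ^3 + 2μ^2 - μ - 2 = (μ - 1)(μ + 1)(μ + 2), so the eigenvalues are -2, -1, 1.
μ=-2: eigenvector (2, 1, -1).
μ=-1: eigenvector (1, 0, 0).
μ=1: eigenvector (0, 0, 1).
P = [[2, 1, 0], [1, 0, 0], [-1, 0, 1]], D = diag(-2, -1, 1), P⁻¹ = [[0, 1, 0], [1, -2, 0], [0, 1, 1]].
A⁴ = P·diag(16, 1, 1)·P⁻¹ = [[1, 30, 0], [0, 16, 0], [0, -15, 1]].
The requested entry is -15.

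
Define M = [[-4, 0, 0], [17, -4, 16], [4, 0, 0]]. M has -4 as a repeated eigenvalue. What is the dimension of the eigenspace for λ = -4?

1

M + 4I = [[0, 0, 0], [17, 0, 16], [4, 0, 4]].
This matrix has rank 2, so its null space has dimension 3 − 2 = 1.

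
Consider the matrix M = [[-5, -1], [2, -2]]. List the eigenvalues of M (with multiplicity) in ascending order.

-4, -3

Characteristic polynomial: p(s) = s^2 + 7s + 12 = (s + 3)(s + 4).
Roots (with multiplicity): -4, -3.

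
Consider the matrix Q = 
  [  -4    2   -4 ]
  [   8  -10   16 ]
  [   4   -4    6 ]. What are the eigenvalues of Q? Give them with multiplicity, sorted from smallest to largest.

-4, -2, -2

Characteristic polynomial: p(t) = t^3 + 8t^2 + 20t + 16 = (t + 2)^2(t + 4).
Roots (with multiplicity): -4, -2, -2.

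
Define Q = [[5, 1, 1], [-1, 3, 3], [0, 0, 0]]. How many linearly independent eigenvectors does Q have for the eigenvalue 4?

1

Q − 4I = [[1, 1, 1], [-1, -1, 3], [0, 0, -4]].
This matrix has rank 2, so its null space has dimension 3 − 2 = 1.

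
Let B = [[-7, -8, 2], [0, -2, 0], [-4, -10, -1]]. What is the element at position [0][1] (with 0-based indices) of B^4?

1348

Characteristic polynomial: r^3 + 10r^2 + 31r + 30 = (r + 2)(r + 3)(r + 5), so the eigenvalues are -5, -3, -2.
r=-5: eigenvector (-1, 0, -1).
r=-2: eigenvector (-4, 1, -6).
r=-3: eigenvector (1, 0, 2).
P = [[-1, -4, 1], [0, 1, 0], [-1, -6, 2]], D = diag(-5, -2, -3), P⁻¹ = [[-2, -2, 1], [0, 1, 0], [-1, 2, 1]].
B⁴ = P·diag(625, 16, 81)·P⁻¹ = [[1169, 1348, -544], [0, 16, 0], [1088, 1478, -463]].
The requested entry is 1348.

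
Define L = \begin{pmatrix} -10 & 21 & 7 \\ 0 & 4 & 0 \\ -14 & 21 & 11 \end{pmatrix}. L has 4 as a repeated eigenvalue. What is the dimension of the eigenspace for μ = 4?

2

L − 4I = [[-14, 21, 7], [0, 0, 0], [-14, 21, 7]].
This matrix has rank 1, so its null space has dimension 3 − 1 = 2.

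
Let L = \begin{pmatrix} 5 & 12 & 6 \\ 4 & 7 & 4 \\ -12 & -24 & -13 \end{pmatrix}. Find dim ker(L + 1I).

L + 1I = [[6, 12, 6], [4, 8, 4], [-12, -24, -12]].
This matrix has rank 1, so its null space has dimension 3 − 1 = 2.

2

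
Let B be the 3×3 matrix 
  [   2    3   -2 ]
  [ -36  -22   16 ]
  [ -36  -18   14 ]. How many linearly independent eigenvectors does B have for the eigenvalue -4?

1

B + 4I = [[6, 3, -2], [-36, -18, 16], [-36, -18, 18]].
This matrix has rank 2, so its null space has dimension 3 − 2 = 1.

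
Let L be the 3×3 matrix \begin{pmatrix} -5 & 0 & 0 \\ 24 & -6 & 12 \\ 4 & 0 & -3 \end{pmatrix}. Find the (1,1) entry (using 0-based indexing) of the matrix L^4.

1296

Characteristic polynomial: r^3 + 14r^2 + 63r + 90 = (r + 3)(r + 5)(r + 6), so the eigenvalues are -6, -5, -3.
r=-6: eigenvector (0, 1, 0).
r=-5: eigenvector (1, 0, -2).
r=-3: eigenvector (0, 4, 1).
P = [[0, 1, 0], [1, 0, 4], [0, -2, 1]], D = diag(-6, -5, -3), P⁻¹ = [[-8, 1, -4], [1, 0, 0], [2, 0, 1]].
L⁴ = P·diag(1296, 625, 81)·P⁻¹ = [[625, 0, 0], [-9720, 1296, -4860], [-1088, 0, 81]].
The requested entry is 1296.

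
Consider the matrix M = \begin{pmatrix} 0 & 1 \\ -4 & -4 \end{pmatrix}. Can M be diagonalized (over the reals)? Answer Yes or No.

Characteristic polynomial: p(λ) = λ^2 + 4λ + 4 = (λ + 2)^2.
λ = -2 has algebraic multiplicity 2; rank(M + 2I) = 1, so geometric multiplicity = 1.
Geometric multiplicity < algebraic multiplicity, so M is not diagonalizable.

No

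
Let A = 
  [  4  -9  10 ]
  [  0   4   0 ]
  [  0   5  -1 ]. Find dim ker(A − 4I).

A − 4I = [[0, -9, 10], [0, 0, 0], [0, 5, -5]].
This matrix has rank 2, so its null space has dimension 3 − 2 = 1.

1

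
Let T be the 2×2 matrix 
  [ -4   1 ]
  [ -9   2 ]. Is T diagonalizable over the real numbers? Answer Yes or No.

No

Characteristic polynomial: p(r) = r^2 + 2r + 1 = (r + 1)^2.
r = -1 has algebraic multiplicity 2; rank(T + 1I) = 1, so geometric multiplicity = 1.
Geometric multiplicity < algebraic multiplicity, so T is not diagonalizable.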